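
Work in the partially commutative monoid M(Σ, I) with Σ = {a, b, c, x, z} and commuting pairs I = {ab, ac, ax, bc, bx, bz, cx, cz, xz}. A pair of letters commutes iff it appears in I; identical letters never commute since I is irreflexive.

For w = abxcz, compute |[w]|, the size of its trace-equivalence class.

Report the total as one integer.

60

piece 0:a — minimal
piece 1:b — minimal
piece 2:x — minimal
piece 3:c — minimal
piece 4:z rests on {0:a}
minimal pieces: {0:a, 1:b, 2:x, 3:c}
ways to finish when only these pieces remain (= sum over removing one remaining piece with nothing left below it):
  1 left: {1}→1  {2}→1  {3}→1  {4}→1
  2 left: {0,4}→1  {1,2}→2  {1,3}→2  {1,4}→2  {2,3}→2  {2,4}→2  {3,4}→2
  3 left: {0,1,4}→3  {0,2,4}→3  {0,3,4}→3  {1,2,3}→6  {1,2,4}→6  {1,3,4}→6  {2,3,4}→6
  placing 0:a first → 24 extensions
  placing 1:b first → 12 extensions
  placing 2:x first → 12 extensions
  placing 3:c first → 12 extensions
total linear extensions = 60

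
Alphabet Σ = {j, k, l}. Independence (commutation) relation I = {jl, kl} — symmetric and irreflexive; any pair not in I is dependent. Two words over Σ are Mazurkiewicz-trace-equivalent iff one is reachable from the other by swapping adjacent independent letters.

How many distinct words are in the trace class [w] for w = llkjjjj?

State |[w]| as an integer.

21

drop 0:l onto floor
drop 1:l onto {0:l}
drop 2:k onto floor
drop 3:j onto {2:k}
drop 4:j onto {3:j}
drop 5:j onto {4:j}
drop 6:j onto {5:j}
ground layer = {0:l, 2:k}
drop-orders for the pieces not yet dropped (sum over which currently-grounded one goes next):
  1 to go: {1} 1  {6} 1
  2 to go: {0,1} 1  {1,6} 2  {5,6} 1
  3 to go: {0,1,6} 3  {1,5,6} 3  {4,5,6} 1
  4 to go: {0,1,5,6} 6  {1,4,5,6} 4  {3,4,5,6} 1
  5 to go: {0,1,4,5,6} 10  {1,3,4,5,6} 5  {2,3,4,5,6} 1
  if 0:l drops first: 6 orders
  if 2:k drops first: 15 orders
heap linearizations: 21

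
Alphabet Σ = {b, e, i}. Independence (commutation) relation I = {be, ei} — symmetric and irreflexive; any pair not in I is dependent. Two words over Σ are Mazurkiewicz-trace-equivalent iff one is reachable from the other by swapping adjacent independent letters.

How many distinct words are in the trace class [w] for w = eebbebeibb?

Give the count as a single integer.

piece 0:e — minimal
piece 1:e rests on {0:e}
piece 2:b — minimal
piece 3:b rests on {2:b}
piece 4:e rests on {1:e}
piece 5:b rests on {3:b}
piece 6:e rests on {4:e}
piece 7:i rests on {5:b}
piece 8:b rests on {7:i}
piece 9:b rests on {8:b}
minimal pieces: {0:e, 2:b}
ways to finish when only these pieces remain (= sum over removing one remaining piece with nothing left below it):
  1 left: {6}→1  {9}→1
  2 left: {4,6}→1  {6,9}→2  {8,9}→1
  3 left: {1,4,6}→1  {4,6,9}→3  {6,8,9}→3  {7,8,9}→1
  4 left: {0,1,4,6}→1  {1,4,6,9}→4  {4,6,8,9}→6  {5,7,8,9}→1  {6,7,8,9}→4
  5 left: {0,1,4,6,9}→5  {1,4,6,8,9}→10  {3,5,7,8,9}→1  {4,6,7,8,9}→10  {5,6,7,8,9}→5
  6 left: {0,1,4,6,8,9}→15  {1,4,6,7,8,9}→20  {2,3,5,7,8,9}→1  {3,5,6,7,8,9}→6  {4,5,6,7,8,9}→15
  7 left: {0,1,4,6,7,8,9}→35  {1,4,5,6,7,8,9}→35  {2,3,5,6,7,8,9}→7  {3,4,5,6,7,8,9}→21
  8 left: {0,1,4,5,6,7,8,9}→70  {1,3,4,5,6,7,8,9}→56  {2,3,4,5,6,7,8,9}→28
  placing 0:e first → 84 extensions
  placing 2:b first → 126 extensions
total linear extensions = 210

210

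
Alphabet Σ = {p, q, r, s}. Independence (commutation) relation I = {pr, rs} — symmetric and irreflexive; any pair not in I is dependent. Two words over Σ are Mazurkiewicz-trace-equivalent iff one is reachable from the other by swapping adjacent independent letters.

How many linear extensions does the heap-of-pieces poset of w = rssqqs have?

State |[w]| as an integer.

3

#0=r has no predecessor
#1=s has no predecessor
#2=s depends on [1:s]
#3=q depends on [0:r, 2:s]
#4=q depends on [3:q]
#5=s depends on [4:q]
sources: [0:r, 1:s]
N(rest) = Σ N(rest − s) over sources s of rest; N(one piece) = 1:
  size 1 → [5]=1
  size 2 → [4,5]=1
  size 3 → [3,4,5]=1
  size 4 → [0,3,4,5]=1  [2,3,4,5]=1
  first=0(r) contributes 1
  first=1(s) contributes 2
|[w]| = 3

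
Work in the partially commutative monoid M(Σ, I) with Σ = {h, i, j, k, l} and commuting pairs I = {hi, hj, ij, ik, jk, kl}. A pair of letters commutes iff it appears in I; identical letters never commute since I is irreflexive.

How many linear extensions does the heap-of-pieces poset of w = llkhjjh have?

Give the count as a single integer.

piece 0:l — minimal
piece 1:l rests on {0:l}
piece 2:k — minimal
piece 3:h rests on {1:l, 2:k}
piece 4:j rests on {1:l}
piece 5:j rests on {4:j}
piece 6:h rests on {3:h}
minimal pieces: {0:l, 2:k}
ways to finish when only these pieces remain (= sum over removing one remaining piece with nothing left below it):
  1 left: {5}→1  {6}→1
  2 left: {3,6}→1  {4,5}→1  {5,6}→2
  3 left: {2,3,6}→1  {3,5,6}→3  {4,5,6}→3
  4 left: {2,3,5,6}→4  {3,4,5,6}→6
  5 left: {1,3,4,5,6}→6  {2,3,4,5,6}→10
  placing 0:l first → 16 extensions
  placing 2:k first → 6 extensions
total linear extensions = 22

22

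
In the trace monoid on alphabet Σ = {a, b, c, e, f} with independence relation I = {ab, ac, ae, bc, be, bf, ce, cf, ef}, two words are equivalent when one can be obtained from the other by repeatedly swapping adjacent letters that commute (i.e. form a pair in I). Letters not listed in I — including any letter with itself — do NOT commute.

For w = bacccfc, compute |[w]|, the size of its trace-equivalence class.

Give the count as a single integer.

#0=b has no predecessor
#1=a has no predecessor
#2=c has no predecessor
#3=c depends on [2:c]
#4=c depends on [3:c]
#5=f depends on [1:a]
#6=c depends on [4:c]
sources: [0:b, 1:a, 2:c]
N(rest) = Σ N(rest − s) over sources s of rest; N(one piece) = 1:
  size 1 → [0]=1  [5]=1  [6]=1
  size 2 → [0,5]=2  [0,6]=2  [1,5]=1  [4,6]=1  [5,6]=2
  size 3 → [0,1,5]=3  [0,4,6]=3  [0,5,6]=6  [1,5,6]=3  [3,4,6]=1  [4,5,6]=3
  size 4 → [0,1,5,6]=12  [0,3,4,6]=4  [0,4,5,6]=12  [1,4,5,6]=6  [2,3,4,6]=1  [3,4,5,6]=4
  size 5 → [0,1,4,5,6]=30  [0,2,3,4,6]=5  [0,3,4,5,6]=20  [1,3,4,5,6]=10  [2,3,4,5,6]=5
  first=0(b) contributes 15
  first=1(a) contributes 30
  first=2(c) contributes 60
|[w]| = 105

105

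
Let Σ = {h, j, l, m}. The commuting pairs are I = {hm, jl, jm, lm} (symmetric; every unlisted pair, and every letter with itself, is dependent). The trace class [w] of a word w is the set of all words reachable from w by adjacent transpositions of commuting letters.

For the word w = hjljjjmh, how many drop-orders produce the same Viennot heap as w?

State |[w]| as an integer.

0(h) covers ∅
1(j) covers 0:h
2(l) covers 0:h
3(j) covers 1:j
4(j) covers 3:j
5(j) covers 4:j
6(m) covers ∅
7(h) covers 2:l, 5:j
floor of heap: 0:h, 6:m
completions by unplaced set U, small U first (add the entries for U minus each lowest piece of U):
  |U|=1: {6}:1  {7}:1
  |U|=2: {2,7}:1  {5,7}:1  {6,7}:2
  |U|=3: {2,5,7}:2  {2,6,7}:3  {4,5,7}:1  {5,6,7}:3
  |U|=4: {2,4,5,7}:3  {2,5,6,7}:8  {3,4,5,7}:1  {4,5,6,7}:4
  |U|=5: {1,3,4,5,7}:1  {2,3,4,5,7}:4  {2,4,5,6,7}:15  {3,4,5,6,7}:5
  |U|=6: {1,2,3,4,5,7}:5  {1,3,4,5,6,7}:6  {2,3,4,5,6,7}:24
  start at 0(h): 35
  start at 6(m): 5
sum over floor = 40

40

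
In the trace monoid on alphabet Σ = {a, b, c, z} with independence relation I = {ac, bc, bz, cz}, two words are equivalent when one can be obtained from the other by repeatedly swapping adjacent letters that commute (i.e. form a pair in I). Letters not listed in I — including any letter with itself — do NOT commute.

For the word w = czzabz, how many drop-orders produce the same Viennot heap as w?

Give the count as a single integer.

drop 0:c onto floor
drop 1:z onto floor
drop 2:z onto {1:z}
drop 3:a onto {2:z}
drop 4:b onto {3:a}
drop 5:z onto {3:a}
ground layer = {0:c, 1:z}
drop-orders for the pieces not yet dropped (sum over which currently-grounded one goes next):
  1 to go: {0} 1  {4} 1  {5} 1
  2 to go: {0,4} 2  {0,5} 2  {4,5} 2
  3 to go: {0,4,5} 6  {3,4,5} 2
  4 to go: {0,3,4,5} 8  {2,3,4,5} 2
  if 0:c drops first: 2 orders
  if 1:z drops first: 10 orders
heap linearizations: 12

12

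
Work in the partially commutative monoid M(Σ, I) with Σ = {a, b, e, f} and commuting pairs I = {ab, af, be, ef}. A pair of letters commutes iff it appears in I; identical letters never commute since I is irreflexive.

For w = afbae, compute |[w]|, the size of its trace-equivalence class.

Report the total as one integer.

0(a) covers ∅
1(f) covers ∅
2(b) covers 1:f
3(a) covers 0:a
4(e) covers 3:a
floor of heap: 0:a, 1:f
completions by unplaced set U, small U first (add the entries for U minus each lowest piece of U):
  |U|=1: {2}:1  {4}:1
  |U|=2: {1,2}:1  {2,4}:2  {3,4}:1
  |U|=3: {0,3,4}:1  {1,2,4}:3  {2,3,4}:3
  start at 0(a): 6
  start at 1(f): 4
sum over floor = 10

10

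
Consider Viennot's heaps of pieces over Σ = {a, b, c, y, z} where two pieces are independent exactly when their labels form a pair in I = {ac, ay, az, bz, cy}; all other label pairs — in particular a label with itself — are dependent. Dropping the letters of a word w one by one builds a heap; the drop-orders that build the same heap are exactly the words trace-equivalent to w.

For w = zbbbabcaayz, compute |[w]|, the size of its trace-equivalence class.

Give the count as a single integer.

130

piece 0:z — minimal
piece 1:b — minimal
piece 2:b rests on {1:b}
piece 3:b rests on {2:b}
piece 4:a rests on {3:b}
piece 5:b rests on {4:a}
piece 6:c rests on {0:z, 5:b}
piece 7:a rests on {5:b}
piece 8:a rests on {7:a}
piece 9:y rests on {0:z, 5:b}
piece 10:z rests on {6:c, 9:y}
minimal pieces: {0:z, 1:b}
ways to finish when only these pieces remain (= sum over removing one remaining piece with nothing left below it):
  1 left: {8}→1  {10}→1
  2 left: {6,10}→1  {7,8}→1  {8,10}→2  {9,10}→1
  3 left: {6,8,10}→3  {6,9,10}→2  {7,8,10}→3  {8,9,10}→3
  4 left: {0,6,9,10}→2  {6,7,8,10}→6  {6,8,9,10}→8  {7,8,9,10}→6
  5 left: {0,6,8,9,10}→10  {6,7,8,9,10}→20
  6 left: {0,6,7,8,9,10}→30  {5,6,7,8,9,10}→20
  7 left: {0,5,6,7,8,9,10}→50  {4,5,6,7,8,9,10}→20
  8 left: {0,4,5,6,7,8,9,10}→70  {3,4,5,6,7,8,9,10}→20
  9 left: {0,3,4,5,6,7,8,9,10}→90  {2,3,4,5,6,7,8,9,10}→20
  placing 0:z first → 20 extensions
  placing 1:b first → 110 extensions
total linear extensions = 130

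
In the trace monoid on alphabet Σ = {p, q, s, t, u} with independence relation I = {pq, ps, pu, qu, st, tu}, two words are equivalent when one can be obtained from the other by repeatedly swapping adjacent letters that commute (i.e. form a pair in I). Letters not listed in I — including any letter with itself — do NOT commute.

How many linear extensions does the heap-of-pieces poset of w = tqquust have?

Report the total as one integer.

#0=t has no predecessor
#1=q depends on [0:t]
#2=q depends on [1:q]
#3=u has no predecessor
#4=u depends on [3:u]
#5=s depends on [2:q, 4:u]
#6=t depends on [2:q]
sources: [0:t, 3:u]
N(rest) = Σ N(rest − s) over sources s of rest; N(one piece) = 1:
  size 1 → [5]=1  [6]=1
  size 2 → [4,5]=1  [5,6]=2
  size 3 → [2,5,6]=2  [3,4,5]=1  [4,5,6]=3
  size 4 → [1,2,5,6]=2  [2,4,5,6]=5  [3,4,5,6]=4
  size 5 → [0,1,2,5,6]=2  [1,2,4,5,6]=7  [2,3,4,5,6]=9
  first=0(t) contributes 16
  first=3(u) contributes 9
|[w]| = 25

25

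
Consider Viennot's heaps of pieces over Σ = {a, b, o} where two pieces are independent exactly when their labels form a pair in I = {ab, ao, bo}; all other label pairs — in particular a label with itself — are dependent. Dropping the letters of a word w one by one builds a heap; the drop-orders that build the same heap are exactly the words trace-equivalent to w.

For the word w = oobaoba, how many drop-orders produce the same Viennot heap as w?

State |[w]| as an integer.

210

0(o) covers ∅
1(o) covers 0:o
2(b) covers ∅
3(a) covers ∅
4(o) covers 1:o
5(b) covers 2:b
6(a) covers 3:a
floor of heap: 0:o, 2:b, 3:a
completions by unplaced set U, small U first (add the entries for U minus each lowest piece of U):
  |U|=1: {4}:1  {5}:1  {6}:1
  |U|=2: {1,4}:1  {2,5}:1  {3,6}:1  {4,5}:2  {4,6}:2  {5,6}:2
  |U|=3: {0,1,4}:1  {1,4,5}:3  {1,4,6}:3  {2,4,5}:3  {2,5,6}:3  {3,4,6}:3  {3,5,6}:3  {4,5,6}:6
  |U|=4: {0,1,4,5}:4  {0,1,4,6}:4  {1,2,4,5}:6  {1,3,4,6}:6  {1,4,5,6}:12  {2,3,5,6}:6  {2,4,5,6}:12  {3,4,5,6}:12
  |U|=5: {0,1,2,4,5}:10  {0,1,3,4,6}:10  {0,1,4,5,6}:20  {1,2,4,5,6}:30  {1,3,4,5,6}:30  {2,3,4,5,6}:30
  start at 0(o): 90
  start at 2(b): 60
  start at 3(a): 60
sum over floor = 210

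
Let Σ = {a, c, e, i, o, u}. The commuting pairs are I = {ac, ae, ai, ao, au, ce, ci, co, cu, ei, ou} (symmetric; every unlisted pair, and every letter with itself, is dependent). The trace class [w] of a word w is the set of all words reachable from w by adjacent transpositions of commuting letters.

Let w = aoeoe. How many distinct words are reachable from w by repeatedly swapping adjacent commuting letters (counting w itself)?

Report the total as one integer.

piece 0:a — minimal
piece 1:o — minimal
piece 2:e rests on {1:o}
piece 3:o rests on {2:e}
piece 4:e rests on {3:o}
minimal pieces: {0:a, 1:o}
ways to finish when only these pieces remain (= sum over removing one remaining piece with nothing left below it):
  1 left: {0}→1  {4}→1
  2 left: {0,4}→2  {3,4}→1
  3 left: {0,3,4}→3  {2,3,4}→1
  placing 0:a first → 1 extensions
  placing 1:o first → 4 extensions
total linear extensions = 5

5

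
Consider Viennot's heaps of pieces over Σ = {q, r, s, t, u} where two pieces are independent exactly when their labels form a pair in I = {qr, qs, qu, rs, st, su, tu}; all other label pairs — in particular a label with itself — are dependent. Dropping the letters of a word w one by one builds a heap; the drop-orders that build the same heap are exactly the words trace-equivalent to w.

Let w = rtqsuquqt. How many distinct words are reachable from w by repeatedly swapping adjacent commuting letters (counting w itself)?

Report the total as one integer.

drop 0:r onto floor
drop 1:t onto {0:r}
drop 2:q onto {1:t}
drop 3:s onto floor
drop 4:u onto {0:r}
drop 5:q onto {2:q}
drop 6:u onto {4:u}
drop 7:q onto {5:q}
drop 8:t onto {7:q}
ground layer = {0:r, 3:s}
drop-orders for the pieces not yet dropped (sum over which currently-grounded one goes next):
  1 to go: {3} 1  {6} 1  {8} 1
  2 to go: {3,6} 2  {3,8} 2  {4,6} 1  {6,8} 2  {7,8} 1
  3 to go: {3,4,6} 3  {3,6,8} 6  {3,7,8} 3  {4,6,8} 3  {5,7,8} 1  {6,7,8} 3
  4 to go: {2,5,7,8} 1  {3,4,6,8} 12  {3,5,7,8} 4  {3,6,7,8} 12  {4,6,7,8} 6  {5,6,7,8} 4
  5 to go: {1,2,5,7,8} 1  {2,3,5,7,8} 5  {2,5,6,7,8} 5  {3,4,6,7,8} 30  {3,5,6,7,8} 20  {4,5,6,7,8} 10
  6 to go: {1,2,3,5,7,8} 6  {1,2,5,6,7,8} 6  {2,3,5,6,7,8} 30  {2,4,5,6,7,8} 15  {3,4,5,6,7,8} 60
  7 to go: {1,2,3,5,6,7,8} 42  {1,2,4,5,6,7,8} 21  {2,3,4,5,6,7,8} 105
  if 0:r drops first: 168 orders
  if 3:s drops first: 21 orders
heap linearizations: 189

189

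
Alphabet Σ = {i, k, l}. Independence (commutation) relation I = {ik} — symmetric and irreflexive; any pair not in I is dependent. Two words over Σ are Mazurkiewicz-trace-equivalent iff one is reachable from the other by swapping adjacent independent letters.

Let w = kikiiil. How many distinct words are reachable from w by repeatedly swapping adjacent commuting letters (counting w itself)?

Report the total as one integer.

15

0(k) covers ∅
1(i) covers ∅
2(k) covers 0:k
3(i) covers 1:i
4(i) covers 3:i
5(i) covers 4:i
6(l) covers 2:k, 5:i
floor of heap: 0:k, 1:i
completions by unplaced set U, small U first (add the entries for U minus each lowest piece of U):
  |U|=1: {6}:1
  |U|=2: {2,6}:1  {5,6}:1
  |U|=3: {0,2,6}:1  {2,5,6}:2  {4,5,6}:1
  |U|=4: {0,2,5,6}:3  {2,4,5,6}:3  {3,4,5,6}:1
  |U|=5: {0,2,4,5,6}:6  {1,3,4,5,6}:1  {2,3,4,5,6}:4
  start at 0(k): 5
  start at 1(i): 10
sum over floor = 15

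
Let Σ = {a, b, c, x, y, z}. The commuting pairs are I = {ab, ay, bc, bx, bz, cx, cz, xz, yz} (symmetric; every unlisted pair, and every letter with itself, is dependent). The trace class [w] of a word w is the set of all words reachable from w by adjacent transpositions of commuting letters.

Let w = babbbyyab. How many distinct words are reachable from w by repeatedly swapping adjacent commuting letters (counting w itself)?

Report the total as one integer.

piece 0:b — minimal
piece 1:a — minimal
piece 2:b rests on {0:b}
piece 3:b rests on {2:b}
piece 4:b rests on {3:b}
piece 5:y rests on {4:b}
piece 6:y rests on {5:y}
piece 7:a rests on {1:a}
piece 8:b rests on {6:y}
minimal pieces: {0:b, 1:a}
ways to finish when only these pieces remain (= sum over removing one remaining piece with nothing left below it):
  1 left: {7}→1  {8}→1
  2 left: {1,7}→1  {6,8}→1  {7,8}→2
  3 left: {1,7,8}→3  {5,6,8}→1  {6,7,8}→3
  4 left: {1,6,7,8}→6  {4,5,6,8}→1  {5,6,7,8}→4
  5 left: {1,5,6,7,8}→10  {3,4,5,6,8}→1  {4,5,6,7,8}→5
  6 left: {1,4,5,6,7,8}→15  {2,3,4,5,6,8}→1  {3,4,5,6,7,8}→6
  7 left: {0,2,3,4,5,6,8}→1  {1,3,4,5,6,7,8}→21  {2,3,4,5,6,7,8}→7
  placing 0:b first → 28 extensions
  placing 1:a first → 8 extensions
total linear extensions = 36

36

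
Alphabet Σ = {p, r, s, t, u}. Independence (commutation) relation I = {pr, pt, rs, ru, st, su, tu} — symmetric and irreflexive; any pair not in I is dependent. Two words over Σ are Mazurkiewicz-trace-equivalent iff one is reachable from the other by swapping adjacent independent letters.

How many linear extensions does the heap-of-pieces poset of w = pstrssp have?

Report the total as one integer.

drop 0:p onto floor
drop 1:s onto {0:p}
drop 2:t onto floor
drop 3:r onto {2:t}
drop 4:s onto {1:s}
drop 5:s onto {4:s}
drop 6:p onto {5:s}
ground layer = {0:p, 2:t}
drop-orders for the pieces not yet dropped (sum over which currently-grounded one goes next):
  1 to go: {3} 1  {6} 1
  2 to go: {2,3} 1  {3,6} 2  {5,6} 1
  3 to go: {2,3,6} 3  {3,5,6} 3  {4,5,6} 1
  4 to go: {1,4,5,6} 1  {2,3,5,6} 6  {3,4,5,6} 4
  5 to go: {0,1,4,5,6} 1  {1,3,4,5,6} 5  {2,3,4,5,6} 10
  if 0:p drops first: 15 orders
  if 2:t drops first: 6 orders
heap linearizations: 21

21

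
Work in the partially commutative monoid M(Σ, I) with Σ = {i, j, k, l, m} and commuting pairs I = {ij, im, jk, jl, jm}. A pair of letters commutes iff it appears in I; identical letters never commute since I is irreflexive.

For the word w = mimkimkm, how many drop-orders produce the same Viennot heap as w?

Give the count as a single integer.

piece 0:m — minimal
piece 1:i — minimal
piece 2:m rests on {0:m}
piece 3:k rests on {1:i, 2:m}
piece 4:i rests on {3:k}
piece 5:m rests on {3:k}
piece 6:k rests on {4:i, 5:m}
piece 7:m rests on {6:k}
minimal pieces: {0:m, 1:i}
ways to finish when only these pieces remain (= sum over removing one remaining piece with nothing left below it):
  1 left: {7}→1
  2 left: {6,7}→1
  3 left: {4,6,7}→1  {5,6,7}→1
  4 left: {4,5,6,7}→2
  5 left: {3,4,5,6,7}→2
  6 left: {1,3,4,5,6,7}→2  {2,3,4,5,6,7}→2
  placing 0:m first → 4 extensions
  placing 1:i first → 2 extensions
total linear extensions = 6

6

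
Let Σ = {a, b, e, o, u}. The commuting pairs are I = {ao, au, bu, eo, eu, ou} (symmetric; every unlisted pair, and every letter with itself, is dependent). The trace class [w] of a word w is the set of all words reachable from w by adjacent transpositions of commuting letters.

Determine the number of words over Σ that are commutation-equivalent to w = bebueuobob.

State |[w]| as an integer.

#0=b has no predecessor
#1=e depends on [0:b]
#2=b depends on [1:e]
#3=u has no predecessor
#4=e depends on [2:b]
#5=u depends on [3:u]
#6=o depends on [2:b]
#7=b depends on [4:e, 6:o]
#8=o depends on [7:b]
#9=b depends on [8:o]
sources: [0:b, 3:u]
N(rest) = Σ N(rest − s) over sources s of rest; N(one piece) = 1:
  size 1 → [5]=1  [9]=1
  size 2 → [3,5]=1  [5,9]=2  [8,9]=1
  size 3 → [3,5,9]=3  [5,8,9]=3  [7,8,9]=1
  size 4 → [3,5,8,9]=6  [4,7,8,9]=1  [5,7,8,9]=4  [6,7,8,9]=1
  size 5 → [3,5,7,8,9]=10  [4,5,7,8,9]=5  [4,6,7,8,9]=2  [5,6,7,8,9]=5
  size 6 → [2,4,6,7,8,9]=2  [3,4,5,7,8,9]=15  [3,5,6,7,8,9]=15  [4,5,6,7,8,9]=12
  size 7 → [1,2,4,6,7,8,9]=2  [2,4,5,6,7,8,9]=14  [3,4,5,6,7,8,9]=42
  size 8 → [0,1,2,4,6,7,8,9]=2  [1,2,4,5,6,7,8,9]=16  [2,3,4,5,6,7,8,9]=56
  first=0(b) contributes 72
  first=3(u) contributes 18
|[w]| = 90

90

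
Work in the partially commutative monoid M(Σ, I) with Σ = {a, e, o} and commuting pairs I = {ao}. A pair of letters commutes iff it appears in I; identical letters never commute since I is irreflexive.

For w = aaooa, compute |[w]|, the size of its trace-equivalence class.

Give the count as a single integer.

10

drop 0:a onto floor
drop 1:a onto {0:a}
drop 2:o onto floor
drop 3:o onto {2:o}
drop 4:a onto {1:a}
ground layer = {0:a, 2:o}
drop-orders for the pieces not yet dropped (sum over which currently-grounded one goes next):
  1 to go: {3} 1  {4} 1
  2 to go: {1,4} 1  {2,3} 1  {3,4} 2
  3 to go: {0,1,4} 1  {1,3,4} 3  {2,3,4} 3
  if 0:a drops first: 6 orders
  if 2:o drops first: 4 orders
heap linearizations: 10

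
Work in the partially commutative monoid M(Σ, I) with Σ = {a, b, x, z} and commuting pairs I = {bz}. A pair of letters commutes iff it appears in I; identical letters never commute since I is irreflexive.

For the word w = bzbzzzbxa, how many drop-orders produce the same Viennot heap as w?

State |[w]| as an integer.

0(b) covers ∅
1(z) covers ∅
2(b) covers 0:b
3(z) covers 1:z
4(z) covers 3:z
5(z) covers 4:z
6(b) covers 2:b
7(x) covers 5:z, 6:b
8(a) covers 7:x
floor of heap: 0:b, 1:z
completions by unplaced set U, small U first (add the entries for U minus each lowest piece of U):
  |U|=1: {8}:1
  |U|=2: {7,8}:1
  |U|=3: {5,7,8}:1  {6,7,8}:1
  |U|=4: {2,6,7,8}:1  {4,5,7,8}:1  {5,6,7,8}:2
  |U|=5: {0,2,6,7,8}:1  {2,5,6,7,8}:3  {3,4,5,7,8}:1  {4,5,6,7,8}:3
  |U|=6: {0,2,5,6,7,8}:4  {1,3,4,5,7,8}:1  {2,4,5,6,7,8}:6  {3,4,5,6,7,8}:4
  |U|=7: {0,2,4,5,6,7,8}:10  {1,3,4,5,6,7,8}:5  {2,3,4,5,6,7,8}:10
  start at 0(b): 15
  start at 1(z): 20
sum over floor = 35

35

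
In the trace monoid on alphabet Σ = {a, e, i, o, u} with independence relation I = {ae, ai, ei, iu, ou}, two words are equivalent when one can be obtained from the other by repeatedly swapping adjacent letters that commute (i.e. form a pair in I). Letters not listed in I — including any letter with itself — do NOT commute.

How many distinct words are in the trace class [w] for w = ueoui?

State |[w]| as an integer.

#0=u has no predecessor
#1=e depends on [0:u]
#2=o depends on [1:e]
#3=u depends on [1:e]
#4=i depends on [2:o]
sources: [0:u]
N(rest) = Σ N(rest − s) over sources s of rest; N(one piece) = 1:
  size 1 → [3]=1  [4]=1
  size 2 → [2,4]=1  [3,4]=2
  size 3 → [2,3,4]=3
  first=0(u) contributes 3

3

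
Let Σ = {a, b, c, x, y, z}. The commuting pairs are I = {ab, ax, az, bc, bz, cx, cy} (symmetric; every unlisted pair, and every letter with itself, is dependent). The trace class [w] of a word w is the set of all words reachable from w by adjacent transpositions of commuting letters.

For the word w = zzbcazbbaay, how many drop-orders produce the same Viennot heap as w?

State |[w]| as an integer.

480

piece 0:z — minimal
piece 1:z rests on {0:z}
piece 2:b — minimal
piece 3:c rests on {1:z}
piece 4:a rests on {3:c}
piece 5:z rests on {3:c}
piece 6:b rests on {2:b}
piece 7:b rests on {6:b}
piece 8:a rests on {4:a}
piece 9:a rests on {8:a}
piece 10:y rests on {5:z, 7:b, 9:a}
minimal pieces: {0:z, 2:b}
ways to finish when only these pieces remain (= sum over removing one remaining piece with nothing left below it):
  1 left: {10}→1
  2 left: {5,10}→1  {7,10}→1  {9,10}→1
  3 left: {5,7,10}→2  {5,9,10}→2  {6,7,10}→1  {7,9,10}→2  {8,9,10}→1
  4 left: {2,6,7,10}→1  {4,8,9,10}→1  {5,6,7,10}→3  {5,7,9,10}→6  {5,8,9,10}→3  {6,7,9,10}→3  {7,8,9,10}→3
  5 left: {2,5,6,7,10}→4  {2,6,7,9,10}→4  {4,5,8,9,10}→4  {4,7,8,9,10}→4  {5,6,7,9,10}→12  {5,7,8,9,10}→12  {6,7,8,9,10}→6
  6 left: {2,5,6,7,9,10}→20  {2,6,7,8,9,10}→10  {3,4,5,8,9,10}→4  {4,5,7,8,9,10}→20  {4,6,7,8,9,10}→10  {5,6,7,8,9,10}→30
  7 left: {1,3,4,5,8,9,10}→4  {2,4,6,7,8,9,10}→20  {2,5,6,7,8,9,10}→60  {3,4,5,7,8,9,10}→24  {4,5,6,7,8,9,10}→60
  8 left: {0,1,3,4,5,8,9,10}→4  {1,3,4,5,7,8,9,10}→28  {2,4,5,6,7,8,9,10}→140  {3,4,5,6,7,8,9,10}→84
  9 left: {0,1,3,4,5,7,8,9,10}→32  {1,3,4,5,6,7,8,9,10}→112  {2,3,4,5,6,7,8,9,10}→224
  placing 0:z first → 336 extensions
  placing 2:b first → 144 extensions
total linear extensions = 480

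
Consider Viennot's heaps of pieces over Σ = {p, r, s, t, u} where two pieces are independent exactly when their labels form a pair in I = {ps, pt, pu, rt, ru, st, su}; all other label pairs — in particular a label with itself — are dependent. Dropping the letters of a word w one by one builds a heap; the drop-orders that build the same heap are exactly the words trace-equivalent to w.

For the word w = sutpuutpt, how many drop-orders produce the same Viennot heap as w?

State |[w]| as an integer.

252

0(s) covers ∅
1(u) covers ∅
2(t) covers 1:u
3(p) covers ∅
4(u) covers 2:t
5(u) covers 4:u
6(t) covers 5:u
7(p) covers 3:p
8(t) covers 6:t
floor of heap: 0:s, 1:u, 3:p
completions by unplaced set U, small U first (add the entries for U minus each lowest piece of U):
  |U|=1: {0}:1  {7}:1  {8}:1
  |U|=2: {0,7}:2  {0,8}:2  {3,7}:1  {6,8}:1  {7,8}:2
  |U|=3: {0,3,7}:3  {0,6,8}:3  {0,7,8}:6  {3,7,8}:3  {5,6,8}:1  {6,7,8}:3
  |U|=4: {0,3,7,8}:12  {0,5,6,8}:4  {0,6,7,8}:12  {3,6,7,8}:6  {4,5,6,8}:1  {5,6,7,8}:4
  |U|=5: {0,3,6,7,8}:30  {0,4,5,6,8}:5  {0,5,6,7,8}:20  {2,4,5,6,8}:1  {3,5,6,7,8}:10  {4,5,6,7,8}:5
  |U|=6: {0,2,4,5,6,8}:6  {0,3,5,6,7,8}:60  {0,4,5,6,7,8}:30  {1,2,4,5,6,8}:1  {2,4,5,6,7,8}:6  {3,4,5,6,7,8}:15
  |U|=7: {0,1,2,4,5,6,8}:7  {0,2,4,5,6,7,8}:42  {0,3,4,5,6,7,8}:105  {1,2,4,5,6,7,8}:7  {2,3,4,5,6,7,8}:21
  start at 0(s): 28
  start at 1(u): 168
  start at 3(p): 56
sum over floor = 252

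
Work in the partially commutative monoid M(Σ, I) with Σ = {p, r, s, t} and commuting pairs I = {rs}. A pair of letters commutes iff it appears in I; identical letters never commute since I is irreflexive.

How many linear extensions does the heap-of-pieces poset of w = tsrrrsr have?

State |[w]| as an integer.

#0=t has no predecessor
#1=s depends on [0:t]
#2=r depends on [0:t]
#3=r depends on [2:r]
#4=r depends on [3:r]
#5=s depends on [1:s]
#6=r depends on [4:r]
sources: [0:t]
N(rest) = Σ N(rest − s) over sources s of rest; N(one piece) = 1:
  size 1 → [5]=1  [6]=1
  size 2 → [1,5]=1  [4,6]=1  [5,6]=2
  size 3 → [1,5,6]=3  [3,4,6]=1  [4,5,6]=3
  size 4 → [1,4,5,6]=6  [2,3,4,6]=1  [3,4,5,6]=4
  size 5 → [1,3,4,5,6]=10  [2,3,4,5,6]=5
  first=0(t) contributes 15

15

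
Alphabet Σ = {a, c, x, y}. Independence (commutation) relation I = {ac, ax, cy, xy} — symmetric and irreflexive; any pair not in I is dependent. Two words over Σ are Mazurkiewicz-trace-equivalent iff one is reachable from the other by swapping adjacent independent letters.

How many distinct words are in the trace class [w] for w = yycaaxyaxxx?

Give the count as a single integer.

462

#0=y has no predecessor
#1=y depends on [0:y]
#2=c has no predecessor
#3=a depends on [1:y]
#4=a depends on [3:a]
#5=x depends on [2:c]
#6=y depends on [4:a]
#7=a depends on [6:y]
#8=x depends on [5:x]
#9=x depends on [8:x]
#10=x depends on [9:x]
sources: [0:y, 2:c]
N(rest) = Σ N(rest − s) over sources s of rest; N(one piece) = 1:
  size 1 → [7]=1  [10]=1
  size 2 → [6,7]=1  [7,10]=2  [9,10]=1
  size 3 → [4,6,7]=1  [6,7,10]=3  [7,9,10]=3  [8,9,10]=1
  size 4 → [3,4,6,7]=1  [4,6,7,10]=4  [5,8,9,10]=1  [6,7,9,10]=6  [7,8,9,10]=4
  size 5 → [1,3,4,6,7]=1  [2,5,8,9,10]=1  [3,4,6,7,10]=5  [4,6,7,9,10]=10  [5,7,8,9,10]=5  [6,7,8,9,10]=10
  size 6 → [0,1,3,4,6,7]=1  [1,3,4,6,7,10]=6  [2,5,7,8,9,10]=6  [3,4,6,7,9,10]=15  [4,6,7,8,9,10]=20  [5,6,7,8,9,10]=15
  size 7 → [0,1,3,4,6,7,10]=7  [1,3,4,6,7,9,10]=21  [2,5,6,7,8,9,10]=21  [3,4,6,7,8,9,10]=35  [4,5,6,7,8,9,10]=35
  size 8 → [0,1,3,4,6,7,9,10]=28  [1,3,4,6,7,8,9,10]=56  [2,4,5,6,7,8,9,10]=56  [3,4,5,6,7,8,9,10]=70
  size 9 → [0,1,3,4,6,7,8,9,10]=84  [1,3,4,5,6,7,8,9,10]=126  [2,3,4,5,6,7,8,9,10]=126
  first=0(y) contributes 252
  first=2(c) contributes 210
|[w]| = 462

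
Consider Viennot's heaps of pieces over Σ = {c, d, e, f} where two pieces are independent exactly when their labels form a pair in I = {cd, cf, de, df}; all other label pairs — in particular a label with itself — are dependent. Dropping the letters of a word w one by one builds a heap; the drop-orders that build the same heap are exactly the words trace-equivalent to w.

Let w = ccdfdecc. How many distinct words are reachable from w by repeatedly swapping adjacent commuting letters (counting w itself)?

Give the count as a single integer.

84

0(c) covers ∅
1(c) covers 0:c
2(d) covers ∅
3(f) covers ∅
4(d) covers 2:d
5(e) covers 1:c, 3:f
6(c) covers 5:e
7(c) covers 6:c
floor of heap: 0:c, 2:d, 3:f
completions by unplaced set U, small U first (add the entries for U minus each lowest piece of U):
  |U|=1: {4}:1  {7}:1
  |U|=2: {2,4}:1  {4,7}:2  {6,7}:1
  |U|=3: {2,4,7}:3  {4,6,7}:3  {5,6,7}:1
  |U|=4: {1,5,6,7}:1  {2,4,6,7}:6  {3,5,6,7}:1  {4,5,6,7}:4
  |U|=5: {0,1,5,6,7}:1  {1,3,5,6,7}:2  {1,4,5,6,7}:5  {2,4,5,6,7}:10  {3,4,5,6,7}:5
  |U|=6: {0,1,3,5,6,7}:3  {0,1,4,5,6,7}:6  {1,2,4,5,6,7}:15  {1,3,4,5,6,7}:12  {2,3,4,5,6,7}:15
  start at 0(c): 42
  start at 2(d): 21
  start at 3(f): 21
sum over floor = 84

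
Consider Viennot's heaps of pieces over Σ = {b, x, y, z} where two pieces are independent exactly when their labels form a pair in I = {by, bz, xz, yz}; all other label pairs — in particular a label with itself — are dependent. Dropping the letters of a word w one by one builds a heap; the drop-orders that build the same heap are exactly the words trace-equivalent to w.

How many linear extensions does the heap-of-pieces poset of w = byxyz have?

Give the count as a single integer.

10

#0=b has no predecessor
#1=y has no predecessor
#2=x depends on [0:b, 1:y]
#3=y depends on [2:x]
#4=z has no predecessor
sources: [0:b, 1:y, 4:z]
N(rest) = Σ N(rest − s) over sources s of rest; N(one piece) = 1:
  size 1 → [3]=1  [4]=1
  size 2 → [2,3]=1  [3,4]=2
  size 3 → [0,2,3]=1  [1,2,3]=1  [2,3,4]=3
  first=0(b) contributes 4
  first=1(y) contributes 4
  first=4(z) contributes 2
|[w]| = 10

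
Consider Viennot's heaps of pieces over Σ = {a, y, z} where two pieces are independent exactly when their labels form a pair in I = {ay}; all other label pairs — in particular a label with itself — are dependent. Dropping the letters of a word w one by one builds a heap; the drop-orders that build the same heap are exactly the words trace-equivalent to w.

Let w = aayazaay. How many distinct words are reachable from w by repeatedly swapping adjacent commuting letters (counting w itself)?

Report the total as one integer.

#0=a has no predecessor
#1=a depends on [0:a]
#2=y has no predecessor
#3=a depends on [1:a]
#4=z depends on [2:y, 3:a]
#5=a depends on [4:z]
#6=a depends on [5:a]
#7=y depends on [4:z]
sources: [0:a, 2:y]
N(rest) = Σ N(rest − s) over sources s of rest; N(one piece) = 1:
  size 1 → [6]=1  [7]=1
  size 2 → [5,6]=1  [6,7]=2
  size 3 → [5,6,7]=3
  size 4 → [4,5,6,7]=3
  size 5 → [2,4,5,6,7]=3  [3,4,5,6,7]=3
  size 6 → [1,3,4,5,6,7]=3  [2,3,4,5,6,7]=6
  first=0(a) contributes 9
  first=2(y) contributes 3
|[w]| = 12

12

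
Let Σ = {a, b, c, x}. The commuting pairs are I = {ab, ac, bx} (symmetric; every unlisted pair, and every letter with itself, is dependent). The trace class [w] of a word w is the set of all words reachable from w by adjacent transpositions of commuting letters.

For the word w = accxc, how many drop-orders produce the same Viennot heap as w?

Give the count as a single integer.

3

0(a) covers ∅
1(c) covers ∅
2(c) covers 1:c
3(x) covers 0:a, 2:c
4(c) covers 3:x
floor of heap: 0:a, 1:c
completions by unplaced set U, small U first (add the entries for U minus each lowest piece of U):
  |U|=1: {4}:1
  |U|=2: {3,4}:1
  |U|=3: {0,3,4}:1  {2,3,4}:1
  start at 0(a): 1
  start at 1(c): 2
sum over floor = 3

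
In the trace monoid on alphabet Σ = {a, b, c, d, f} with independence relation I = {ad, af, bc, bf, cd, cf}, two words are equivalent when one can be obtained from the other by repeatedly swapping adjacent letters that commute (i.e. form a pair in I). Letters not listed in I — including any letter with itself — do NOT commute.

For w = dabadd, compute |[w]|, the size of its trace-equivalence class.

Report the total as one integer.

0(d) covers ∅
1(a) covers ∅
2(b) covers 0:d, 1:a
3(a) covers 2:b
4(d) covers 2:b
5(d) covers 4:d
floor of heap: 0:d, 1:a
completions by unplaced set U, small U first (add the entries for U minus each lowest piece of U):
  |U|=1: {3}:1  {5}:1
  |U|=2: {3,5}:2  {4,5}:1
  |U|=3: {3,4,5}:3
  |U|=4: {2,3,4,5}:3
  start at 0(d): 3
  start at 1(a): 3
sum over floor = 6

6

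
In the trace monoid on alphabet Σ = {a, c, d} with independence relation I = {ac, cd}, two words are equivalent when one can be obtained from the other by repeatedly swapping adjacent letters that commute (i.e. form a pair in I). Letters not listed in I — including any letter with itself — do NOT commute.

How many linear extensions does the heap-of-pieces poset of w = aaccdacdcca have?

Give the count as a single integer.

462

#0=a has no predecessor
#1=a depends on [0:a]
#2=c has no predecessor
#3=c depends on [2:c]
#4=d depends on [1:a]
#5=a depends on [4:d]
#6=c depends on [3:c]
#7=d depends on [5:a]
#8=c depends on [6:c]
#9=c depends on [8:c]
#10=a depends on [7:d]
sources: [0:a, 2:c]
N(rest) = Σ N(rest − s) over sources s of rest; N(one piece) = 1:
  size 1 → [9]=1  [10]=1
  size 2 → [7,10]=1  [8,9]=1  [9,10]=2
  size 3 → [5,7,10]=1  [6,8,9]=1  [7,9,10]=3  [8,9,10]=3
  size 4 → [3,6,8,9]=1  [4,5,7,10]=1  [5,7,9,10]=4  [6,8,9,10]=4  [7,8,9,10]=6
  size 5 → [1,4,5,7,10]=1  [2,3,6,8,9]=1  [3,6,8,9,10]=5  [4,5,7,9,10]=5  [5,7,8,9,10]=10  [6,7,8,9,10]=10
  size 6 → [0,1,4,5,7,10]=1  [1,4,5,7,9,10]=6  [2,3,6,8,9,10]=6  [3,6,7,8,9,10]=15  [4,5,7,8,9,10]=15  [5,6,7,8,9,10]=20
  size 7 → [0,1,4,5,7,9,10]=7  [1,4,5,7,8,9,10]=21  [2,3,6,7,8,9,10]=21  [3,5,6,7,8,9,10]=35  [4,5,6,7,8,9,10]=35
  size 8 → [0,1,4,5,7,8,9,10]=28  [1,4,5,6,7,8,9,10]=56  [2,3,5,6,7,8,9,10]=56  [3,4,5,6,7,8,9,10]=70
  size 9 → [0,1,4,5,6,7,8,9,10]=84  [1,3,4,5,6,7,8,9,10]=126  [2,3,4,5,6,7,8,9,10]=126
  first=0(a) contributes 252
  first=2(c) contributes 210
|[w]| = 462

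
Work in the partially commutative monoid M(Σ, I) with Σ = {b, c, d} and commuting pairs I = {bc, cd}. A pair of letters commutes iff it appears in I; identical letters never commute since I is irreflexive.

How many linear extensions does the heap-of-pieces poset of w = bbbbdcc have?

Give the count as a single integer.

21

piece 0:b — minimal
piece 1:b rests on {0:b}
piece 2:b rests on {1:b}
piece 3:b rests on {2:b}
piece 4:d rests on {3:b}
piece 5:c — minimal
piece 6:c rests on {5:c}
minimal pieces: {0:b, 5:c}
ways to finish when only these pieces remain (= sum over removing one remaining piece with nothing left below it):
  1 left: {4}→1  {6}→1
  2 left: {3,4}→1  {4,6}→2  {5,6}→1
  3 left: {2,3,4}→1  {3,4,6}→3  {4,5,6}→3
  4 left: {1,2,3,4}→1  {2,3,4,6}→4  {3,4,5,6}→6
  5 left: {0,1,2,3,4}→1  {1,2,3,4,6}→5  {2,3,4,5,6}→10
  placing 0:b first → 15 extensions
  placing 5:c first → 6 extensions
total linear extensions = 21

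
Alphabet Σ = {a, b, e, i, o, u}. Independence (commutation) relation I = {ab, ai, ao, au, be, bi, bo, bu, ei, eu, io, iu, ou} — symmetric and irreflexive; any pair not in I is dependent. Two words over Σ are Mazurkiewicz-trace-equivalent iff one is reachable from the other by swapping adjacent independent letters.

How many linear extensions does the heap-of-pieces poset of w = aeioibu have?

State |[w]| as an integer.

0(a) covers ∅
1(e) covers 0:a
2(i) covers ∅
3(o) covers 1:e
4(i) covers 2:i
5(b) covers ∅
6(u) covers ∅
floor of heap: 0:a, 2:i, 5:b, 6:u
completions by unplaced set U, small U first (add the entries for U minus each lowest piece of U):
  |U|=1: {3}:1  {4}:1  {5}:1  {6}:1
  |U|=2: {1,3}:1  {2,4}:1  {3,4}:2  {3,5}:2  {3,6}:2  {4,5}:2  {4,6}:2  {5,6}:2
  |U|=3: {0,1,3}:1  {1,3,4}:3  {1,3,5}:3  {1,3,6}:3  {2,3,4}:3  {2,4,5}:3  {2,4,6}:3  {3,4,5}:6  {3,4,6}:6  {3,5,6}:6  {4,5,6}:6
  |U|=4: {0,1,3,4}:4  {0,1,3,5}:4  {0,1,3,6}:4  {1,2,3,4}:6  {1,3,4,5}:12  {1,3,4,6}:12  {1,3,5,6}:12  {2,3,4,5}:12  {2,3,4,6}:12  {2,4,5,6}:12  {3,4,5,6}:24
  |U|=5: {0,1,2,3,4}:10  {0,1,3,4,5}:20  {0,1,3,4,6}:20  {0,1,3,5,6}:20  {1,2,3,4,5}:30  {1,2,3,4,6}:30  {1,3,4,5,6}:60  {2,3,4,5,6}:60
  start at 0(a): 180
  start at 2(i): 120
  start at 5(b): 60
  start at 6(u): 60
sum over floor = 420

420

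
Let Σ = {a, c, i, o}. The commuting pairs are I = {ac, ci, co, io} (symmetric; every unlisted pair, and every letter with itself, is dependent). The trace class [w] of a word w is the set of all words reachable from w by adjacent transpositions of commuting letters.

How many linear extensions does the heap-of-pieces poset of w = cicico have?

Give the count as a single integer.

drop 0:c onto floor
drop 1:i onto floor
drop 2:c onto {0:c}
drop 3:i onto {1:i}
drop 4:c onto {2:c}
drop 5:o onto floor
ground layer = {0:c, 1:i, 5:o}
drop-orders for the pieces not yet dropped (sum over which currently-grounded one goes next):
  1 to go: {3} 1  {4} 1  {5} 1
  2 to go: {1,3} 1  {2,4} 1  {3,4} 2  {3,5} 2  {4,5} 2
  3 to go: {0,2,4} 1  {1,3,4} 3  {1,3,5} 3  {2,3,4} 3  {2,4,5} 3  {3,4,5} 6
  4 to go: {0,2,3,4} 4  {0,2,4,5} 4  {1,2,3,4} 6  {1,3,4,5} 12  {2,3,4,5} 12
  if 0:c drops first: 30 orders
  if 1:i drops first: 20 orders
  if 5:o drops first: 10 orders
heap linearizations: 60

60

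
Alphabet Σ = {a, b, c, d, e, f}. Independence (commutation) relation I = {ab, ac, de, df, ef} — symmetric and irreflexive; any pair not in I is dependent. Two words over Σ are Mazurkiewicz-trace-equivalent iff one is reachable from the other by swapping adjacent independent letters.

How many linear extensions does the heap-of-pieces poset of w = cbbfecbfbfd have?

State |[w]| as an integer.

4

drop 0:c onto floor
drop 1:b onto {0:c}
drop 2:b onto {1:b}
drop 3:f onto {2:b}
drop 4:e onto {2:b}
drop 5:c onto {3:f, 4:e}
drop 6:b onto {5:c}
drop 7:f onto {6:b}
drop 8:b onto {7:f}
drop 9:f onto {8:b}
drop 10:d onto {8:b}
ground layer = {0:c}
drop-orders for the pieces not yet dropped (sum over which currently-grounded one goes next):
  1 to go: {9} 1  {10} 1
  2 to go: {9,10} 2
  3 to go: {8,9,10} 2
  4 to go: {7,8,9,10} 2
  5 to go: {6,7,8,9,10} 2
  6 to go: {5,6,7,8,9,10} 2
  7 to go: {3,5,6,7,8,9,10} 2  {4,5,6,7,8,9,10} 2
  8 to go: {3,4,5,6,7,8,9,10} 4
  9 to go: {2,3,4,5,6,7,8,9,10} 4
  if 0:c drops first: 4 orders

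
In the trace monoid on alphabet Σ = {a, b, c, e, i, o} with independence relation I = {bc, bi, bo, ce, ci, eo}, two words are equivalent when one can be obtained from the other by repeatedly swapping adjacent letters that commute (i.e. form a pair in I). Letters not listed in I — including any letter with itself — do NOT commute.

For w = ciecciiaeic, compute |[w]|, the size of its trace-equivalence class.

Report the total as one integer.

105

drop 0:c onto floor
drop 1:i onto floor
drop 2:e onto {1:i}
drop 3:c onto {0:c}
drop 4:c onto {3:c}
drop 5:i onto {2:e}
drop 6:i onto {5:i}
drop 7:a onto {4:c, 6:i}
drop 8:e onto {7:a}
drop 9:i onto {8:e}
drop 10:c onto {7:a}
ground layer = {0:c, 1:i}
drop-orders for the pieces not yet dropped (sum over which currently-grounded one goes next):
  1 to go: {9} 1  {10} 1
  2 to go: {8,9} 1  {9,10} 2
  3 to go: {8,9,10} 3
  4 to go: {7,8,9,10} 3
  5 to go: {4,7,8,9,10} 3  {6,7,8,9,10} 3
  6 to go: {3,4,7,8,9,10} 3  {4,6,7,8,9,10} 6  {5,6,7,8,9,10} 3
  7 to go: {0,3,4,7,8,9,10} 3  {2,5,6,7,8,9,10} 3  {3,4,6,7,8,9,10} 9  {4,5,6,7,8,9,10} 9
  8 to go: {0,3,4,6,7,8,9,10} 12  {1,2,5,6,7,8,9,10} 3  {2,4,5,6,7,8,9,10} 12  {3,4,5,6,7,8,9,10} 18
  9 to go: {0,3,4,5,6,7,8,9,10} 30  {1,2,4,5,6,7,8,9,10} 15  {2,3,4,5,6,7,8,9,10} 30
  if 0:c drops first: 45 orders
  if 1:i drops first: 60 orders
heap linearizations: 105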